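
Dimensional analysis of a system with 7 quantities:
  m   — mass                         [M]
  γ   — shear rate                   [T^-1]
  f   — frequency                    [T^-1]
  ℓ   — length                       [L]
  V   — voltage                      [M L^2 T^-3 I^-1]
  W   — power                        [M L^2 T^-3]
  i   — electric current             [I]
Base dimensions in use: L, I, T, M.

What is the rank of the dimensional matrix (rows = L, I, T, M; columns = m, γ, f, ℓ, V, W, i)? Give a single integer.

Dimensional matrix (L×I×T×M by m×γ×f×ℓ×V×W×i):
  L: [ 0  0  0  1  2  2  0]
  I: [ 0  0  0  0 -1  0  1]
  T: [ 0 -1 -1  0 -3 -3  0]
  M: [ 1  0  0  0  1  1  0]
Row reduction gives pivot columns m,γ,ℓ,V; rank = 4

4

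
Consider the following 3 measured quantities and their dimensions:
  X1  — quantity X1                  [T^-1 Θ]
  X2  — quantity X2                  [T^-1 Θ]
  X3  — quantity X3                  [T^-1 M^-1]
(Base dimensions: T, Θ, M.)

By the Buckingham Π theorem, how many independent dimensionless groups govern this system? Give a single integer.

Write exponents as rows T,Θ,M / cols X1,X2,X3:
  T: [-1 -1 -1]
  Θ: [ 1  1  0]
  M: [ 0  0 -1]
RREF → pivots at {X1,X3} ⇒ r = 2
3 vars − rank 2 = 1 Π group

1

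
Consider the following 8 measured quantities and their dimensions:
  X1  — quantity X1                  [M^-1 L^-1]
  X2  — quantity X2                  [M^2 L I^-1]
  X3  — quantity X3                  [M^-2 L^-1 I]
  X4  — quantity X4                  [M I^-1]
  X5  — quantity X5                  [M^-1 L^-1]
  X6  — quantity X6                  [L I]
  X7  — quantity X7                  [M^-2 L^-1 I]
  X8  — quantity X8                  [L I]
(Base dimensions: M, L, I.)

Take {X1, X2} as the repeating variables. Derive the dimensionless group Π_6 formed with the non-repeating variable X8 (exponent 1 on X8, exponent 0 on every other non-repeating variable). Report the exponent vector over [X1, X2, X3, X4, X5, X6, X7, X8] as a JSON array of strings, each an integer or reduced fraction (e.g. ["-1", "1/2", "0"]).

["2", "1", "0", "0", "0", "0", "0", "1"]

Exponent matrix [M,L,I] × [X1,X2,X3,X4,X5,X6,X7,X8]:
  M: [-1  2 -2  1 -1  0 -2  0]
  L: [-1  1 -1  0 -1  1 -1  1]
  I: [ 0 -1  1 -1  0  1  1  1]
RREF → pivots at {X1,X2} ⇒ r = 2
Repeat: X1,X2; free: X3,X4,X5,X6,X7,X8
RREF:
  r0: [   1    0    0    1    1   -2    0   -2]
  r1: [   0    1   -1    1    0   -1   -1   -1]
  r2: [   0    0    0    0    0    0    0    0]
Fix exponent of X8 at 1, X3 at 0, X4 at 0, X5 at 0, X6 at 0, X7 at 0; solve each RREF row for its pivot's exponent:
  r0: exp(X1) + (-2)·1 = 0 ⇒ exp(X1) = 2
  r1: exp(X2) + (-1)·1 = 0 ⇒ exp(X2) = 1
Π_6 = X1^2 · X2 · X8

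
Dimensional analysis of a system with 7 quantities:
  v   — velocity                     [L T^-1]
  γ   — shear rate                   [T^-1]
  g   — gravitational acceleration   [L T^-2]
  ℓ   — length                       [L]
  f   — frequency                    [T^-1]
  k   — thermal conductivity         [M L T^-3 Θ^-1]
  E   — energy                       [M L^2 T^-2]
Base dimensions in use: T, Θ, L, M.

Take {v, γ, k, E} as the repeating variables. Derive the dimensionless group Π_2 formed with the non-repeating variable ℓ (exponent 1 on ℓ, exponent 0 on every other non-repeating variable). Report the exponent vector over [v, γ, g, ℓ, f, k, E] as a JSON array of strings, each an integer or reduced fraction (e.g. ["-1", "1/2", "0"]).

Dimensional matrix (T×Θ×L×M by v×γ×g×ℓ×f×k×E):
  T: [-1 -1 -2  0 -1 -3 -2]
  Θ: [ 0  0  0  0  0 -1  0]
  L: [ 1  0  1  1  0  1  2]
  M: [ 0  0  0  0  0  1  1]
Echelon form has 4 nonzero rows (pivots: v,γ,k,E)
Pivot set = {v,γ,k,E}, free = {g,ℓ,f}
RREF:
  r0: [   1    0    1    1    0    0    0]
  r1: [   0    1    1   -1    1    0    0]
  r2: [   0    0    0    0    0    1    0]
  r3: [   0    0    0    0    0    0    1]
Fix exponent of ℓ at 1, g at 0, f at 0; solve each RREF row for its pivot's exponent:
  r0: exp(v) + (1)·1 = 0 ⇒ exp(v) = -1
  r1: exp(γ) + (-1)·1 = 0 ⇒ exp(γ) = 1
  r2: exp(k) + (0)·1 = 0 ⇒ exp(k) = 0
  r3: exp(E) + (0)·1 = 0 ⇒ exp(E) = 0
Π_2 = v^-1 · γ · ℓ

["-1", "1", "0", "1", "0", "0", "0"]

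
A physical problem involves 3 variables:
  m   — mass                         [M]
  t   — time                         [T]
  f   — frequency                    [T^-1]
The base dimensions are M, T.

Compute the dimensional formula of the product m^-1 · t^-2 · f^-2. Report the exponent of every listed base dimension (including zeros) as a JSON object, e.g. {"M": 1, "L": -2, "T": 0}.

Write exponents as rows M,T / cols m,t,f:
  M: [ 1  0  0]
  T: [ 0  1 -1]
  [M]: (-1)·1+(-2)·0+(-2)·0 = -1
  [T]: (-1)·0+(-2)·1+(-2)·-1 = 0
⇒ M^-1

{"M": -1, "T": 0}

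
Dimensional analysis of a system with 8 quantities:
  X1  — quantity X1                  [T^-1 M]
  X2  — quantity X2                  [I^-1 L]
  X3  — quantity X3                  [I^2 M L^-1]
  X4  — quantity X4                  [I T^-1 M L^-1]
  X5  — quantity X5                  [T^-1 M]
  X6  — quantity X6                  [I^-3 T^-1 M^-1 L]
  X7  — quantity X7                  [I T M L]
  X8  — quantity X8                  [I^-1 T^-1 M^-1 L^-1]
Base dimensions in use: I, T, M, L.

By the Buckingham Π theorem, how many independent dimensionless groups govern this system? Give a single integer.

5

Dimensional matrix (I×T×M×L by X1×X2×X3×X4×X5×X6×X7×X8):
  I: [ 0 -1  2  1  0 -3  1 -1]
  T: [-1  0  0 -1 -1 -1  1 -1]
  M: [ 1  0  1  1  1 -1  1 -1]
  L: [ 0  1 -1 -1  0  1  1 -1]
Row reduction gives pivot columns X1,X2,X3; rank = 3
Π count = n − r = 8 − 3 = 5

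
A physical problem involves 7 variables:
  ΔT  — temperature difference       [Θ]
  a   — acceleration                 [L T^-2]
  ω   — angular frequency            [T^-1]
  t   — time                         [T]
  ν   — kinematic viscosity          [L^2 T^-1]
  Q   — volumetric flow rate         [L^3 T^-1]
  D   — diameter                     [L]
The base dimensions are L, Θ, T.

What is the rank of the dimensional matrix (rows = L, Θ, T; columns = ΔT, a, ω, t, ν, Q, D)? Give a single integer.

Dimensional matrix (L×Θ×T by ΔT×a×ω×t×ν×Q×D):
  L: [ 0  1  0  0  2  3  1]
  Θ: [ 1  0  0  0  0  0  0]
  T: [ 0 -2 -1  1 -1 -1  0]
RREF → pivots at {ΔT,a,ω} ⇒ r = 3

3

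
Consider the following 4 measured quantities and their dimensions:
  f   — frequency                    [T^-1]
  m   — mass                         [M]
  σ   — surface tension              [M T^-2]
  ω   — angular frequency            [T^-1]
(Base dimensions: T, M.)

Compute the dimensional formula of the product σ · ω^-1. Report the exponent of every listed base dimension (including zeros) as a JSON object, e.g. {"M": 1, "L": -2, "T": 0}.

{"T": -1, "M": 1}

Write exponents as rows T,M / cols f,m,σ,ω:
  T: [-1  0 -2 -1]
  M: [ 0  1  1  0]
  [T]: (1)·-2+(-1)·-1 = -1
  [M]: (1)·1+(-1)·0 = 1
⇒ T^-1 M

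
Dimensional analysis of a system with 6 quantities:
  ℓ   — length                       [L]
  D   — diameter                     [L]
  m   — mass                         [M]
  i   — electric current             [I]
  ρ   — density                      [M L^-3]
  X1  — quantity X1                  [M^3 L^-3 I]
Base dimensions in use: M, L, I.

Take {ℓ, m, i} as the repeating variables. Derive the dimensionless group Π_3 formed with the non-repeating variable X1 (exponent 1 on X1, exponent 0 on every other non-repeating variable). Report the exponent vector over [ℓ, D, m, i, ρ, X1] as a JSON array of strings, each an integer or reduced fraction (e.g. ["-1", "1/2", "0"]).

["3", "0", "-3", "-1", "0", "1"]

Dimensional matrix (M×L×I by ℓ×D×m×i×ρ×X1):
  M: [ 0  0  1  0  1  3]
  L: [ 1  1  0  0 -3 -3]
  I: [ 0  0  0  1  0  1]
Echelon form has 3 nonzero rows (pivots: ℓ,m,i)
Repeat: ℓ,m,i; free: D,ρ,X1
RREF:
  r0: [   1    1    0    0   -3   -3]
  r1: [   0    0    1    0    1    3]
  r2: [   0    0    0    1    0    1]
Fix exponent of X1 at 1, D at 0, ρ at 0; solve each RREF row for its pivot's exponent:
  r0: exp(ℓ) + (-3)·1 = 0 ⇒ exp(ℓ) = 3
  r1: exp(m) + (3)·1 = 0 ⇒ exp(m) = -3
  r2: exp(i) + (1)·1 = 0 ⇒ exp(i) = -1
Π_3 = ℓ^3 · m^-3 · i^-1 · X1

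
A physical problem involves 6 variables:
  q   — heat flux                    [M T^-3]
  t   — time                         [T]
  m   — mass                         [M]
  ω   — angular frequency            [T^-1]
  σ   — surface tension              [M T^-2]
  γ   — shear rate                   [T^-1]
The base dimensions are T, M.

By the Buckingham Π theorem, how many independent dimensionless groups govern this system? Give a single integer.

4

Write exponents as rows T,M / cols q,t,m,ω,σ,γ:
  T: [-3  1  0 -1 -2 -1]
  M: [ 1  0  1  0  1  0]
Row reduction gives pivot columns q,t; rank = 2
Π count = n − r = 6 − 2 = 4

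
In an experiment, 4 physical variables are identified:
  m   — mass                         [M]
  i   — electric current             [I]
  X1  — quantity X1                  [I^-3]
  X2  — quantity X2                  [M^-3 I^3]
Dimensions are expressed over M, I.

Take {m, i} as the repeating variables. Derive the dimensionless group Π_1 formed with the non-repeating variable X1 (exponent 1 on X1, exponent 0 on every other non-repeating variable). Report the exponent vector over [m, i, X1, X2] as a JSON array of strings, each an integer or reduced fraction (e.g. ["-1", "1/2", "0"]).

Write exponents as rows M,I / cols m,i,X1,X2:
  M: [ 1  0  0 -3]
  I: [ 0  1 -3  3]
Echelon form has 2 nonzero rows (pivots: m,i)
Pivot set = {m,i}, free = {X1,X2}
RREF:
  r0: [   1    0    0   -3]
  r1: [   0    1   -3    3]
Fix exponent of X1 at 1, X2 at 0; solve each RREF row for its pivot's exponent:
  r0: exp(m) + (0)·1 = 0 ⇒ exp(m) = 0
  r1: exp(i) + (-3)·1 = 0 ⇒ exp(i) = 3
Π_1 = i^3 · X1

["0", "3", "1", "0"]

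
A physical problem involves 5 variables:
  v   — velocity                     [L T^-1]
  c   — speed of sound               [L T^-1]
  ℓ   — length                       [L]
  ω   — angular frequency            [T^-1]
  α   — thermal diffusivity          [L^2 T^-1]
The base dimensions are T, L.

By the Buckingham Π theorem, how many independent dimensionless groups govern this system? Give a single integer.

Dimensional matrix (T×L by v×c×ℓ×ω×α):
  T: [-1 -1  0 -1 -1]
  L: [ 1  1  1  0  2]
RREF → pivots at {v,ℓ} ⇒ r = 2
Π count = n − r = 5 − 2 = 3

3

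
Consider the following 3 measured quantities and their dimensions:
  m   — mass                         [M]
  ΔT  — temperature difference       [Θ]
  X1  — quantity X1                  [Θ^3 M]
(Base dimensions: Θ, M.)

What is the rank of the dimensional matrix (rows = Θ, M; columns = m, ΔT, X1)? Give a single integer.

Write exponents as rows Θ,M / cols m,ΔT,X1:
  Θ: [ 0  1  3]
  M: [ 1  0  1]
Row reduction gives pivot columns m,ΔT; rank = 2

2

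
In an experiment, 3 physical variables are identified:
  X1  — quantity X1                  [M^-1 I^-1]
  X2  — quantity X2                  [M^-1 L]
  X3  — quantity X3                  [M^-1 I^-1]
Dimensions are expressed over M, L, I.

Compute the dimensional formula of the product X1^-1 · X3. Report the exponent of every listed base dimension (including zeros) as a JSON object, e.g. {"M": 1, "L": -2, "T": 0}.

{"M": 0, "L": 0, "I": 0}

Dimensional matrix (M×L×I by X1×X2×X3):
  M: [-1 -1 -1]
  L: [ 0  1  0]
  I: [-1  0 -1]
  [M]: (-1)·-1+(1)·-1 = 0
  [L]: (-1)·0+(1)·0 = 0
  [I]: (-1)·-1+(1)·-1 = 0
⇒ 1 (dimensionless)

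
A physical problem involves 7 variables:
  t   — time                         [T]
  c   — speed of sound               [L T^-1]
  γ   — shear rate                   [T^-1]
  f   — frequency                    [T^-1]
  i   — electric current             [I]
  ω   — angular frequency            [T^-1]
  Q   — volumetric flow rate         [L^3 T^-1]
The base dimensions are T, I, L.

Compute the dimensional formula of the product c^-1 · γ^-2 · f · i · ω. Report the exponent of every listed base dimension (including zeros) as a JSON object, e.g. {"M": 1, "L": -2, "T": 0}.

{"T": 1, "I": 1, "L": -1}

Exponent matrix [T,I,L] × [t,c,γ,f,i,ω,Q]:
  T: [ 1 -1 -1 -1  0 -1 -1]
  I: [ 0  0  0  0  1  0  0]
  L: [ 0  1  0  0  0  0  3]
  [T]: (-1)·-1+(-2)·-1+(1)·-1+(1)·0+(1)·-1 = 1
  [I]: (-1)·0+(-2)·0+(1)·0+(1)·1+(1)·0 = 1
  [L]: (-1)·1+(-2)·0+(1)·0+(1)·0+(1)·0 = -1
⇒ T I L^-1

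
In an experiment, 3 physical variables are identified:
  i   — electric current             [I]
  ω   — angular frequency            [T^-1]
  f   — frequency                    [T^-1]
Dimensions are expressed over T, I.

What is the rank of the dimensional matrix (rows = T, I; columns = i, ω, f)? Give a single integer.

Dimensional matrix (T×I by i×ω×f):
  T: [ 0 -1 -1]
  I: [ 1  0  0]
Row reduction gives pivot columns i,ω; rank = 2

2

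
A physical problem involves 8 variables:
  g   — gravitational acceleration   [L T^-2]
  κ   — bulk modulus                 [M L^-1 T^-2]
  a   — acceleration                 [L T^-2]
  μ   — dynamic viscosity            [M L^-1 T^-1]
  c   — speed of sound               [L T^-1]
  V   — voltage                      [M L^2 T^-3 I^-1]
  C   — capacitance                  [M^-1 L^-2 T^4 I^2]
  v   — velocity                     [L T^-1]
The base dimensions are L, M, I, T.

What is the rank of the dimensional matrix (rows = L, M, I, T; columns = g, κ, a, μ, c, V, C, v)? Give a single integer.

4

Write exponents as rows L,M,I,T / cols g,κ,a,μ,c,V,C,v:
  L: [ 1 -1  1 -1  1  2 -2  1]
  M: [ 0  1  0  1  0  1 -1  0]
  I: [ 0  0  0  0  0 -1  2  0]
  T: [-2 -2 -2 -1 -1 -3  4 -1]
Row reduction gives pivot columns g,κ,μ,V; rank = 4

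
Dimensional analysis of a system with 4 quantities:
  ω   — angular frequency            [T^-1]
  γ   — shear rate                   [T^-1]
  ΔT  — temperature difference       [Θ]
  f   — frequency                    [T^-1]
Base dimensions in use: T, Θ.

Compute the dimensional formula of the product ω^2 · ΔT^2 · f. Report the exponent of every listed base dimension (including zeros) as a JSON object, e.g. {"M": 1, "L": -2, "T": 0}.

Write exponents as rows T,Θ / cols ω,γ,ΔT,f:
  T: [-1 -1  0 -1]
  Θ: [ 0  0  1  0]
  [T]: (2)·-1+(2)·0+(1)·-1 = -3
  [Θ]: (2)·0+(2)·1+(1)·0 = 2
⇒ T^-3 Θ^2

{"T": -3, "Θ": 2}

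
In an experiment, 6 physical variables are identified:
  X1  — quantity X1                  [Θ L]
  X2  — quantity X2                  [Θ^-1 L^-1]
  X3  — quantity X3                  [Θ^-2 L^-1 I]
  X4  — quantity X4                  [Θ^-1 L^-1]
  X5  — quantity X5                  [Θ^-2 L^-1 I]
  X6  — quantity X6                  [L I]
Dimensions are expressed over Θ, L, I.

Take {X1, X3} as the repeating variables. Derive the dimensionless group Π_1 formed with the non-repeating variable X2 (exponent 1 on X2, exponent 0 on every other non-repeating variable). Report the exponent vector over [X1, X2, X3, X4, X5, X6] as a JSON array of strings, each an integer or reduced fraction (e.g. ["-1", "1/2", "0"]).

Exponent matrix [Θ,L,I] × [X1,X2,X3,X4,X5,X6]:
  Θ: [ 1 -1 -2 -1 -2  0]
  L: [ 1 -1 -1 -1 -1  1]
  I: [ 0  0  1  0  1  1]
RREF → pivots at {X1,X3} ⇒ r = 2
Repeat: X1,X3; free: X2,X4,X5,X6
RREF:
  r0: [   1   -1    0   -1    0    2]
  r1: [   0    0    1    0    1    1]
  r2: [   0    0    0    0    0    0]
Fix exponent of X2 at 1, X4 at 0, X5 at 0, X6 at 0; solve each RREF row for its pivot's exponent:
  r0: exp(X1) + (-1)·1 = 0 ⇒ exp(X1) = 1
  r1: exp(X3) + (0)·1 = 0 ⇒ exp(X3) = 0
Π_1 = X1 · X2

["1", "1", "0", "0", "0", "0"]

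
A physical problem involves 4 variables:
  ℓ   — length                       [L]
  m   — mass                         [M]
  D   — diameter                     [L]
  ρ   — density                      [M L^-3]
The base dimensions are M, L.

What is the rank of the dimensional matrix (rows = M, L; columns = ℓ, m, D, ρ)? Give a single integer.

Exponent matrix [M,L] × [ℓ,m,D,ρ]:
  M: [ 0  1  0  1]
  L: [ 1  0  1 -3]
RREF → pivots at {ℓ,m} ⇒ r = 2

2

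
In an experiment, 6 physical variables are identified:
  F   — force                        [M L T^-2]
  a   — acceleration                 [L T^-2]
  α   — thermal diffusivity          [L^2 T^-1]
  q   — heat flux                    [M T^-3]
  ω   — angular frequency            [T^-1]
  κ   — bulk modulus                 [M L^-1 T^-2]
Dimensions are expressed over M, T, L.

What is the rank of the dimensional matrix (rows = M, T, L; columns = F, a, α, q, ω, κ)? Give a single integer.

3

Dimensional matrix (M×T×L by F×a×α×q×ω×κ):
  M: [ 1  0  0  1  0  1]
  T: [-2 -2 -1 -3 -1 -2]
  L: [ 1  1  2  0  0 -1]
Echelon form has 3 nonzero rows (pivots: F,a,α)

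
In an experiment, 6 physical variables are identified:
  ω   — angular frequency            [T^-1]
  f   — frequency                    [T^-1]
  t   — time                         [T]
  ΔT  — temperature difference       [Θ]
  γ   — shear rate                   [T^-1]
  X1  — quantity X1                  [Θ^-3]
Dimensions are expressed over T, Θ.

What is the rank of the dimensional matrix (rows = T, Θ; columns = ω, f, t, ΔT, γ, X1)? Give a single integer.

2

Dimensional matrix (T×Θ by ω×f×t×ΔT×γ×X1):
  T: [-1 -1  1  0 -1  0]
  Θ: [ 0  0  0  1  0 -3]
Row reduction gives pivot columns ω,ΔT; rank = 2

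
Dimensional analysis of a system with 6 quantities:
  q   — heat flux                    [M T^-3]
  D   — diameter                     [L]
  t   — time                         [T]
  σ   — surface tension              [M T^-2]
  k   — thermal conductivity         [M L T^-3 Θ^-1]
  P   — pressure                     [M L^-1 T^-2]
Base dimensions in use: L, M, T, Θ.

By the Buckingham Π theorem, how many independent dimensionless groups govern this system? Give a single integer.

2

Write exponents as rows L,M,T,Θ / cols q,D,t,σ,k,P:
  L: [ 0  1  0  0  1 -1]
  M: [ 1  0  0  1  1  1]
  T: [-3  0  1 -2 -3 -2]
  Θ: [ 0  0  0  0 -1  0]
Echelon form has 4 nonzero rows (pivots: q,D,t,k)
Π count = n − r = 6 − 4 = 2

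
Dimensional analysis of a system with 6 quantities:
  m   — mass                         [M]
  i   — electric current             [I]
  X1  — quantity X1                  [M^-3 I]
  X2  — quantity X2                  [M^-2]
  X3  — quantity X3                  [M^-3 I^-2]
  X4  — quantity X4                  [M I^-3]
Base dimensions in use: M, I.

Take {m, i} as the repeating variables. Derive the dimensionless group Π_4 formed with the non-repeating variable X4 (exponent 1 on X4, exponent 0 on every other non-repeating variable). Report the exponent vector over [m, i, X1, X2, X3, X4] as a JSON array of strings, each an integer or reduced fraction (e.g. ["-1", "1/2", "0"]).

["-1", "3", "0", "0", "0", "1"]

Exponent matrix [M,I] × [m,i,X1,X2,X3,X4]:
  M: [ 1  0 -3 -2 -3  1]
  I: [ 0  1  1  0 -2 -3]
Echelon form has 2 nonzero rows (pivots: m,i)
Repeat: m,i; free: X1,X2,X3,X4
RREF:
  r0: [   1    0   -3   -2   -3    1]
  r1: [   0    1    1    0   -2   -3]
Fix exponent of X4 at 1, X1 at 0, X2 at 0, X3 at 0; solve each RREF row for its pivot's exponent:
  r0: exp(m) + (1)·1 = 0 ⇒ exp(m) = -1
  r1: exp(i) + (-3)·1 = 0 ⇒ exp(i) = 3
Π_4 = m^-1 · i^3 · X4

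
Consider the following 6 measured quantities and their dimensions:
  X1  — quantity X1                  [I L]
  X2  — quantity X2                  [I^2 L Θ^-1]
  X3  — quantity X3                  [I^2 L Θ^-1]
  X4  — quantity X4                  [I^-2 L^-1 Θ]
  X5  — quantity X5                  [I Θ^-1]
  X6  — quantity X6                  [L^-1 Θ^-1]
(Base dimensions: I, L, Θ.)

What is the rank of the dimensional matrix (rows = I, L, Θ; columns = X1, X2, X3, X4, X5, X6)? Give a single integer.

2

Dimensional matrix (I×L×Θ by X1×X2×X3×X4×X5×X6):
  I: [ 1  2  2 -2  1  0]
  L: [ 1  1  1 -1  0 -1]
  Θ: [ 0 -1 -1  1 -1 -1]
Echelon form has 2 nonzero rows (pivots: X1,X2)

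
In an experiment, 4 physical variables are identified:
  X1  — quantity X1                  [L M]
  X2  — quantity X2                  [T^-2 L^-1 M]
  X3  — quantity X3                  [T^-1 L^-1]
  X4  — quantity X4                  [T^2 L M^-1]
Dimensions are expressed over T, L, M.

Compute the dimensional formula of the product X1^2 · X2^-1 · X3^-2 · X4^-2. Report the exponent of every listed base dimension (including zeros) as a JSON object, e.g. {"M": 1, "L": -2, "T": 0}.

Dimensional matrix (T×L×M by X1×X2×X3×X4):
  T: [ 0 -2 -1  2]
  L: [ 1 -1 -1  1]
  M: [ 1  1  0 -1]
  [T]: (2)·0+(-1)·-2+(-2)·-1+(-2)·2 = 0
  [L]: (2)·1+(-1)·-1+(-2)·-1+(-2)·1 = 3
  [M]: (2)·1+(-1)·1+(-2)·0+(-2)·-1 = 3
⇒ L^3 M^3

{"T": 0, "L": 3, "M": 3}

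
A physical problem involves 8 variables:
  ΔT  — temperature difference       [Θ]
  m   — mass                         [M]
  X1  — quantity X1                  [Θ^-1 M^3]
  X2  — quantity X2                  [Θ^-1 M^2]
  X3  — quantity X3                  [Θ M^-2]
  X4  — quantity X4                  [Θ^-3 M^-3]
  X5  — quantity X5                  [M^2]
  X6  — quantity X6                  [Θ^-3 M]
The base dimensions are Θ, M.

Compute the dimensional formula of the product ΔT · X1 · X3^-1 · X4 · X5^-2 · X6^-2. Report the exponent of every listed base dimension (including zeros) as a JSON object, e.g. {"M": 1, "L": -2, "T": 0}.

{"Θ": 2, "M": -4}

Dimensional matrix (Θ×M by ΔT×m×X1×X2×X3×X4×X5×X6):
  Θ: [ 1  0 -1 -1  1 -3  0 -3]
  M: [ 0  1  3  2 -2 -3  2  1]
  [Θ]: (1)·1+(1)·-1+(-1)·1+(1)·-3+(-2)·0+(-2)·-3 = 2
  [M]: (1)·0+(1)·3+(-1)·-2+(1)·-3+(-2)·2+(-2)·1 = -4
⇒ Θ^2 M^-4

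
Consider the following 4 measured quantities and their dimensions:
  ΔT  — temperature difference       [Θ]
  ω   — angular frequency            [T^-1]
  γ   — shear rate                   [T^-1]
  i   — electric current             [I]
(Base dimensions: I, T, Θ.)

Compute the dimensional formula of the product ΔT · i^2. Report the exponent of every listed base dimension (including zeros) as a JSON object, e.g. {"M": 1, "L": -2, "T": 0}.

Write exponents as rows I,T,Θ / cols ΔT,ω,γ,i:
  I: [ 0  0  0  1]
  T: [ 0 -1 -1  0]
  Θ: [ 1  0  0  0]
  [I]: (1)·0+(2)·1 = 2
  [T]: (1)·0+(2)·0 = 0
  [Θ]: (1)·1+(2)·0 = 1
⇒ I^2 Θ

{"I": 2, "T": 0, "Θ": 1}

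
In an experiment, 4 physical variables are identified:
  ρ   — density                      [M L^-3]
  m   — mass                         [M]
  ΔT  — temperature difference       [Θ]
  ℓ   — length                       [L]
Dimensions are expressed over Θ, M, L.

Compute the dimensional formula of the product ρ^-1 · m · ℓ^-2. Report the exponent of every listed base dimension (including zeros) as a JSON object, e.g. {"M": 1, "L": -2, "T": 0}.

Exponent matrix [Θ,M,L] × [ρ,m,ΔT,ℓ]:
  Θ: [ 0  0  1  0]
  M: [ 1  1  0  0]
  L: [-3  0  0  1]
  [Θ]: (-1)·0+(1)·0+(-2)·0 = 0
  [M]: (-1)·1+(1)·1+(-2)·0 = 0
  [L]: (-1)·-3+(1)·0+(-2)·1 = 1
⇒ L

{"Θ": 0, "M": 0, "L": 1}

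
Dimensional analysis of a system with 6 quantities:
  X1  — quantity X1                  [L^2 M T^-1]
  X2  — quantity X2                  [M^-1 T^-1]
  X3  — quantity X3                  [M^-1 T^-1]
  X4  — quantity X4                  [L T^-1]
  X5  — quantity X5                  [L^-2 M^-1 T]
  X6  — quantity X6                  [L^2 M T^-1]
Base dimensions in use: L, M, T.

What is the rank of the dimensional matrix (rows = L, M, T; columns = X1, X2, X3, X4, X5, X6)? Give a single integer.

2

Write exponents as rows L,M,T / cols X1,X2,X3,X4,X5,X6:
  L: [ 2  0  0  1 -2  2]
  M: [ 1 -1 -1  0 -1  1]
  T: [-1 -1 -1 -1  1 -1]
Echelon form has 2 nonzero rows (pivots: X1,X2)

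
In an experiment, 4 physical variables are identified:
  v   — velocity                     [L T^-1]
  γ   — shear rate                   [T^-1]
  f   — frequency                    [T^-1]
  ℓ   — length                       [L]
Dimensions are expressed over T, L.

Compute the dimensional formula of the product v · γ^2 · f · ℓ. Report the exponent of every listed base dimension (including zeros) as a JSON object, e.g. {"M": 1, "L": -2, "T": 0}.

{"T": -4, "L": 2}

Write exponents as rows T,L / cols v,γ,f,ℓ:
  T: [-1 -1 -1  0]
  L: [ 1  0  0  1]
  [T]: (1)·-1+(2)·-1+(1)·-1+(1)·0 = -4
  [L]: (1)·1+(2)·0+(1)·0+(1)·1 = 2
⇒ T^-4 L^2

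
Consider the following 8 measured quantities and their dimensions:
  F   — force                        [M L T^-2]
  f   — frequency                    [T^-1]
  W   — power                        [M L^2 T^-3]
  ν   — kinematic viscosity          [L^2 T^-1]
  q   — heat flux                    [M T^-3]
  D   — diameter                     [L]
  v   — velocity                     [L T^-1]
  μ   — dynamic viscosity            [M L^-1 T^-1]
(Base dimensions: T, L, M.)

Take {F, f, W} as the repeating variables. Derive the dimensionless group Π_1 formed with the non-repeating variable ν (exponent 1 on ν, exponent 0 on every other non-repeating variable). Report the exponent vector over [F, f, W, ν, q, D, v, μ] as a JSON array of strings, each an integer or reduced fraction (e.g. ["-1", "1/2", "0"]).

Dimensional matrix (T×L×M by F×f×W×ν×q×D×v×μ):
  T: [-2 -1 -3 -1 -3  0 -1 -1]
  L: [ 1  0  2  2  0  1  1 -1]
  M: [ 1  0  1  0  1  0  0  1]
RREF → pivots at {F,f,W} ⇒ r = 3
Pivot set = {F,f,W}, free = {ν,q,D,v,μ}
RREF:
  r0: [   1    0    0   -2    2   -1   -1    3]
  r1: [   0    1    0   -1    2   -1    0    1]
  r2: [   0    0    1    2   -1    1    1   -2]
Fix exponent of ν at 1, q at 0, D at 0, v at 0, μ at 0; solve each RREF row for its pivot's exponent:
  r0: exp(F) + (-2)·1 = 0 ⇒ exp(F) = 2
  r1: exp(f) + (-1)·1 = 0 ⇒ exp(f) = 1
  r2: exp(W) + (2)·1 = 0 ⇒ exp(W) = -2
Π_1 = F^2 · f · W^-2 · ν

["2", "1", "-2", "1", "0", "0", "0", "0"]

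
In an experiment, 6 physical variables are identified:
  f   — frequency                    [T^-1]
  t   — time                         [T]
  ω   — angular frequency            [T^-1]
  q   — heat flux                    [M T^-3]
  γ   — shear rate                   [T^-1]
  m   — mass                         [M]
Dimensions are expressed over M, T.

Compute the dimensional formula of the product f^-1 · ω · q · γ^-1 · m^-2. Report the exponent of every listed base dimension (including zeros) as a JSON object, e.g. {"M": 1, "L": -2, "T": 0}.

{"M": -1, "T": -2}

Dimensional matrix (M×T by f×t×ω×q×γ×m):
  M: [ 0  0  0  1  0  1]
  T: [-1  1 -1 -3 -1  0]
  [M]: (-1)·0+(1)·0+(1)·1+(-1)·0+(-2)·1 = -1
  [T]: (-1)·-1+(1)·-1+(1)·-3+(-1)·-1+(-2)·0 = -2
⇒ M^-1 T^-2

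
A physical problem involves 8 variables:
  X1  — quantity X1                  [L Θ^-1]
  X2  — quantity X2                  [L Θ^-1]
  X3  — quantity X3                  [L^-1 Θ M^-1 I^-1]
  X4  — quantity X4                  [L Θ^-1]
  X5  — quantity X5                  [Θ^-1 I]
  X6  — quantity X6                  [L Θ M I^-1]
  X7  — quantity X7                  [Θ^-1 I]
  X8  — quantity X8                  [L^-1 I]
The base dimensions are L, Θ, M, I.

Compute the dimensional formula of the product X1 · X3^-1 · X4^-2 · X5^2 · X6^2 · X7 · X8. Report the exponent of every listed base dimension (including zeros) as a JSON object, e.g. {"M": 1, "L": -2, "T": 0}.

Dimensional matrix (L×Θ×M×I by X1×X2×X3×X4×X5×X6×X7×X8):
  L: [ 1  1 -1  1  0  1  0 -1]
  Θ: [-1 -1  1 -1 -1  1 -1  0]
  M: [ 0  0 -1  0  0  1  0  0]
  I: [ 0  0 -1  0  1 -1  1  1]
  [L]: (1)·1+(-1)·-1+(-2)·1+(2)·0+(2)·1+(1)·0+(1)·-1 = 1
  [Θ]: (1)·-1+(-1)·1+(-2)·-1+(2)·-1+(2)·1+(1)·-1+(1)·0 = -1
  [M]: (1)·0+(-1)·-1+(-2)·0+(2)·0+(2)·1+(1)·0+(1)·0 = 3
  [I]: (1)·0+(-1)·-1+(-2)·0+(2)·1+(2)·-1+(1)·1+(1)·1 = 3
⇒ L Θ^-1 M^3 I^3

{"L": 1, "Θ": -1, "M": 3, "I": 3}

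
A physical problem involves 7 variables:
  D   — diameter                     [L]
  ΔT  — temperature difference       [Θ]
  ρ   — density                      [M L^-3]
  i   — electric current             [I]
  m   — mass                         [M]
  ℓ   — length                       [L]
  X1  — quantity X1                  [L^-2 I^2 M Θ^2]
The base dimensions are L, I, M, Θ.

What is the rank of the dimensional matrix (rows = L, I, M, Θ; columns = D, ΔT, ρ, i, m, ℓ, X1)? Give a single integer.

4

Dimensional matrix (L×I×M×Θ by D×ΔT×ρ×i×m×ℓ×X1):
  L: [ 1  0 -3  0  0  1 -2]
  I: [ 0  0  0  1  0  0  2]
  M: [ 0  0  1  0  1  0  1]
  Θ: [ 0  1  0  0  0  0  2]
RREF → pivots at {D,ΔT,ρ,i} ⇒ r = 4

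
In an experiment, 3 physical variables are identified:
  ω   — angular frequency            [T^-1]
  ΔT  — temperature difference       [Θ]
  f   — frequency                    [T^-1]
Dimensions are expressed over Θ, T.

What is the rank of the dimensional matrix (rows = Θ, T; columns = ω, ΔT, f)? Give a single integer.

Write exponents as rows Θ,T / cols ω,ΔT,f:
  Θ: [ 0  1  0]
  T: [-1  0 -1]
Row reduction gives pivot columns ω,ΔT; rank = 2

2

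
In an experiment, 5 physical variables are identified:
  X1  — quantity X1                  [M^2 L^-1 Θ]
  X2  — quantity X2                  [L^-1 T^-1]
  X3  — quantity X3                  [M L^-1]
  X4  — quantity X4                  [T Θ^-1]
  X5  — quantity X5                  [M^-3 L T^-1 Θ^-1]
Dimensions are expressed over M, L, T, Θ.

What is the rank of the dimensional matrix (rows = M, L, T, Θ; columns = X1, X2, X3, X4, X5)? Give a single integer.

Write exponents as rows M,L,T,Θ / cols X1,X2,X3,X4,X5:
  M: [ 2  0  1  0 -3]
  L: [-1 -1 -1  0  1]
  T: [ 0 -1  0  1 -1]
  Θ: [ 1  0  0 -1 -1]
Echelon form has 3 nonzero rows (pivots: X1,X2,X3)

3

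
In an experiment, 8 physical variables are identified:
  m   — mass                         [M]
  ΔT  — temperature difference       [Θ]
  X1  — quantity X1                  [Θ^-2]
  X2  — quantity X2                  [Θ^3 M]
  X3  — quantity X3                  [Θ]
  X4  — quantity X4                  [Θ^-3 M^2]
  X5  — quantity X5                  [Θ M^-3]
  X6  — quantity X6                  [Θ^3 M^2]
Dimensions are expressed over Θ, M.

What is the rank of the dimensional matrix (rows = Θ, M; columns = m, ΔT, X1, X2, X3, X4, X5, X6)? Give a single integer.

Exponent matrix [Θ,M] × [m,ΔT,X1,X2,X3,X4,X5,X6]:
  Θ: [ 0  1 -2  3  1 -3  1  3]
  M: [ 1  0  0  1  0  2 -3  2]
RREF → pivots at {m,ΔT} ⇒ r = 2

2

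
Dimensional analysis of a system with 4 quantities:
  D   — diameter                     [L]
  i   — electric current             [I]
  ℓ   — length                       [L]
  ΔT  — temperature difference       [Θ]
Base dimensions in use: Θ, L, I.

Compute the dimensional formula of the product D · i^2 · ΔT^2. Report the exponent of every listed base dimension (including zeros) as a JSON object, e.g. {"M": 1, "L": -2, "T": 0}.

{"Θ": 2, "L": 1, "I": 2}

Write exponents as rows Θ,L,I / cols D,i,ℓ,ΔT:
  Θ: [ 0  0  0  1]
  L: [ 1  0  1  0]
  I: [ 0  1  0  0]
  [Θ]: (1)·0+(2)·0+(2)·1 = 2
  [L]: (1)·1+(2)·0+(2)·0 = 1
  [I]: (1)·0+(2)·1+(2)·0 = 2
⇒ Θ^2 L I^2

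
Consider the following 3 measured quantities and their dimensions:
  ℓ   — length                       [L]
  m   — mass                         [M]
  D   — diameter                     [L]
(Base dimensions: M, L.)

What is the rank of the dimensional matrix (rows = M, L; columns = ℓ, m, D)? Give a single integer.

2

Exponent matrix [M,L] × [ℓ,m,D]:
  M: [ 0  1  0]
  L: [ 1  0  1]
RREF → pivots at {ℓ,m} ⇒ r = 2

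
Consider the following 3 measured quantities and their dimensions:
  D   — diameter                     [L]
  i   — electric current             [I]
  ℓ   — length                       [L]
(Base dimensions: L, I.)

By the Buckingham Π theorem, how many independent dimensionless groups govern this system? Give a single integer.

1

Exponent matrix [L,I] × [D,i,ℓ]:
  L: [ 1  0  1]
  I: [ 0  1  0]
RREF → pivots at {D,i} ⇒ r = 2
n=3, r=2 ⇒ 1 dimensionless group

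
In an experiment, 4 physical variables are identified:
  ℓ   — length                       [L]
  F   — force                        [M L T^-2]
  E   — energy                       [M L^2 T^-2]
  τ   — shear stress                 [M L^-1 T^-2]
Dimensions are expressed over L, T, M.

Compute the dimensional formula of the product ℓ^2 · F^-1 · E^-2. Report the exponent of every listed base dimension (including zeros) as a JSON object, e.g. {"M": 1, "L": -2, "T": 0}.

{"L": -3, "T": 6, "M": -3}

Dimensional matrix (L×T×M by ℓ×F×E×τ):
  L: [ 1  1  2 -1]
  T: [ 0 -2 -2 -2]
  M: [ 0  1  1  1]
  [L]: (2)·1+(-1)·1+(-2)·2 = -3
  [T]: (2)·0+(-1)·-2+(-2)·-2 = 6
  [M]: (2)·0+(-1)·1+(-2)·1 = -3
⇒ L^-3 T^6 M^-3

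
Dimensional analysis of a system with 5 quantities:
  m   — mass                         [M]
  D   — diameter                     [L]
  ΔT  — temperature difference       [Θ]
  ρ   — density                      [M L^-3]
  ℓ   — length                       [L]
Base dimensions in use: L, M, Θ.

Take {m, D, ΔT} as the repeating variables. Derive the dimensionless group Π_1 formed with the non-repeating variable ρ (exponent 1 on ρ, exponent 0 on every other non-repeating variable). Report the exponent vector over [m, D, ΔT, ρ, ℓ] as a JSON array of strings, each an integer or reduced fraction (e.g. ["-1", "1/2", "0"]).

Exponent matrix [L,M,Θ] × [m,D,ΔT,ρ,ℓ]:
  L: [ 0  1  0 -3  1]
  M: [ 1  0  0  1  0]
  Θ: [ 0  0  1  0  0]
Row reduction gives pivot columns m,D,ΔT; rank = 3
Repeat: m,D,ΔT; free: ρ,ℓ
RREF:
  r0: [   1    0    0    1    0]
  r1: [   0    1    0   -3    1]
  r2: [   0    0    1    0    0]
Fix exponent of ρ at 1, ℓ at 0; solve each RREF row for its pivot's exponent:
  r0: exp(m) + (1)·1 = 0 ⇒ exp(m) = -1
  r1: exp(D) + (-3)·1 = 0 ⇒ exp(D) = 3
  r2: exp(ΔT) + (0)·1 = 0 ⇒ exp(ΔT) = 0
Π_1 = m^-1 · D^3 · ρ

["-1", "3", "0", "1", "0"]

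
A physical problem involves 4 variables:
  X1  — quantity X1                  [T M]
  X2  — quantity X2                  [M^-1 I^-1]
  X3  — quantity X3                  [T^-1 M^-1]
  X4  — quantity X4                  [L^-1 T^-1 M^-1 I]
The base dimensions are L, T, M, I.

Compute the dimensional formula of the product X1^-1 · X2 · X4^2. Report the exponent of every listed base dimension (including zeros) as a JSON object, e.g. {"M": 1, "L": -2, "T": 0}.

Dimensional matrix (L×T×M×I by X1×X2×X3×X4):
  L: [ 0  0  0 -1]
  T: [ 1  0 -1 -1]
  M: [ 1 -1 -1 -1]
  I: [ 0 -1  0  1]
  [L]: (-1)·0+(1)·0+(2)·-1 = -2
  [T]: (-1)·1+(1)·0+(2)·-1 = -3
  [M]: (-1)·1+(1)·-1+(2)·-1 = -4
  [I]: (-1)·0+(1)·-1+(2)·1 = 1
⇒ L^-2 T^-3 M^-4 I

{"L": -2, "T": -3, "M": -4, "I": 1}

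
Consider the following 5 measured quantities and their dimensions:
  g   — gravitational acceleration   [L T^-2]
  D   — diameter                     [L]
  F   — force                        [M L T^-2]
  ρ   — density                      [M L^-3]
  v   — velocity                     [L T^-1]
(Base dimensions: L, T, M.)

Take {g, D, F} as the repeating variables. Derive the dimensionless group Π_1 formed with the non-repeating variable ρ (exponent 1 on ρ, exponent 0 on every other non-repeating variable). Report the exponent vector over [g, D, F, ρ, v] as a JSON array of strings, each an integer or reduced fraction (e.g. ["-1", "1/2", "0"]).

["1", "3", "-1", "1", "0"]

Exponent matrix [L,T,M] × [g,D,F,ρ,v]:
  L: [ 1  1  1 -3  1]
  T: [-2  0 -2  0 -1]
  M: [ 0  0  1  1  0]
Echelon form has 3 nonzero rows (pivots: g,D,F)
Repeat: g,D,F; free: ρ,v
RREF:
  r0: [   1    0    0   -1  1/2]
  r1: [   0    1    0   -3  1/2]
  r2: [   0    0    1    1    0]
Fix exponent of ρ at 1, v at 0; solve each RREF row for its pivot's exponent:
  r0: exp(g) + (-1)·1 = 0 ⇒ exp(g) = 1
  r1: exp(D) + (-3)·1 = 0 ⇒ exp(D) = 3
  r2: exp(F) + (1)·1 = 0 ⇒ exp(F) = -1
Π_1 = g · D^3 · F^-1 · ρ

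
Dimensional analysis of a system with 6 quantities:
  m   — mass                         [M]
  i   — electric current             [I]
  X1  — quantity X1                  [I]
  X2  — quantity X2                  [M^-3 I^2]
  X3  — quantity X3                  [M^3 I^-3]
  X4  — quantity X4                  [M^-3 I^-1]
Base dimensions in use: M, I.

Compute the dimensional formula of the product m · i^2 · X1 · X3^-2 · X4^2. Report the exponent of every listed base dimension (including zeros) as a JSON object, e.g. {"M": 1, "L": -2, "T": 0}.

Dimensional matrix (M×I by m×i×X1×X2×X3×X4):
  M: [ 1  0  0 -3  3 -3]
  I: [ 0  1  1  2 -3 -1]
  [M]: (1)·1+(2)·0+(1)·0+(-2)·3+(2)·-3 = -11
  [I]: (1)·0+(2)·1+(1)·1+(-2)·-3+(2)·-1 = 7
⇒ M^-11 I^7

{"M": -11, "I": 7}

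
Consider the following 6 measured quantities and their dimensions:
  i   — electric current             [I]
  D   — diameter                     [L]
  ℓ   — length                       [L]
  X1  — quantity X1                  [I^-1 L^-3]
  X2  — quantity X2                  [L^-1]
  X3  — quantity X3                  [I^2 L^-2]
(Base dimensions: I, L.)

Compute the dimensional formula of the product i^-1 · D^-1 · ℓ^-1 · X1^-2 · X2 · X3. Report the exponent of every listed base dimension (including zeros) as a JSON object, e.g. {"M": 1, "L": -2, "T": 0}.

Dimensional matrix (I×L by i×D×ℓ×X1×X2×X3):
  I: [ 1  0  0 -1  0  2]
  L: [ 0  1  1 -3 -1 -2]
  [I]: (-1)·1+(-1)·0+(-1)·0+(-2)·-1+(1)·0+(1)·2 = 3
  [L]: (-1)·0+(-1)·1+(-1)·1+(-2)·-3+(1)·-1+(1)·-2 = 1
⇒ I^3 L

{"I": 3, "L": 1}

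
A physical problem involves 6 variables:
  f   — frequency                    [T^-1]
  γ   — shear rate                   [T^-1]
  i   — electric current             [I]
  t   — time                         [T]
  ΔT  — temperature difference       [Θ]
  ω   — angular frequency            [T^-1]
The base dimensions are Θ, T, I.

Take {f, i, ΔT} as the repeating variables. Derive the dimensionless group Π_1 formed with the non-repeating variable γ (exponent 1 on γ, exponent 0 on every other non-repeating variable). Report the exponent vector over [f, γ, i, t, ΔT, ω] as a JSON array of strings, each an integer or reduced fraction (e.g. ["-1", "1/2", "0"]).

["-1", "1", "0", "0", "0", "0"]

Dimensional matrix (Θ×T×I by f×γ×i×t×ΔT×ω):
  Θ: [ 0  0  0  0  1  0]
  T: [-1 -1  0  1  0 -1]
  I: [ 0  0  1  0  0  0]
Row reduction gives pivot columns f,i,ΔT; rank = 3
Pivot set = {f,i,ΔT}, free = {γ,t,ω}
RREF:
  r0: [   1    1    0   -1    0    1]
  r1: [   0    0    1    0    0    0]
  r2: [   0    0    0    0    1    0]
Fix exponent of γ at 1, t at 0, ω at 0; solve each RREF row for its pivot's exponent:
  r0: exp(f) + (1)·1 = 0 ⇒ exp(f) = -1
  r1: exp(i) + (0)·1 = 0 ⇒ exp(i) = 0
  r2: exp(ΔT) + (0)·1 = 0 ⇒ exp(ΔT) = 0
Π_1 = f^-1 · γ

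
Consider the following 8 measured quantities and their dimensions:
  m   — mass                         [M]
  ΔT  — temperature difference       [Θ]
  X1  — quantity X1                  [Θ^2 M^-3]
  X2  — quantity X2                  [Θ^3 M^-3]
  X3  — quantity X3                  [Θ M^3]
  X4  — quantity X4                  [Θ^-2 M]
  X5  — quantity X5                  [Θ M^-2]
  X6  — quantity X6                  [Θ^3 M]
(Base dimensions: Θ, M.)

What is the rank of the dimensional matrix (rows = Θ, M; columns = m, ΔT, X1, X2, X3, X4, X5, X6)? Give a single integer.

Dimensional matrix (Θ×M by m×ΔT×X1×X2×X3×X4×X5×X6):
  Θ: [ 0  1  2  3  1 -2  1  3]
  M: [ 1  0 -3 -3  3  1 -2  1]
RREF → pivots at {m,ΔT} ⇒ r = 2

2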